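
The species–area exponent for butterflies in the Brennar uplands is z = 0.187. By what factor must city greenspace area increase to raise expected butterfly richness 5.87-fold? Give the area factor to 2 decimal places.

12893.30

(A₂/A₁)^0.187 = 5.87, so A₂/A₁ = 5.87^(1/0.187) = 5.87^5.348
ln(A₂/A₁) = ln 5.87 / 0.187 = 1.7699 / 0.187 = 9.4645
A₂/A₁ = e^9.4645 ≈ 12893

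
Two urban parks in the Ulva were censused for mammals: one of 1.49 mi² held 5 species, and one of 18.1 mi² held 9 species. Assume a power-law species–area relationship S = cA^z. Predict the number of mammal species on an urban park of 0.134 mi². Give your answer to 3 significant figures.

z = ln(9/5) / ln(18.1/1.49) = 0.5878 / 2.4971 = 0.2354
c = 5 / 1.49^0.2354 = 5 / 1.098 = 4.552
S₃ = 4.552 × 0.134^0.2354 = 4.552 × 0.6231 ≈ 2.836

2.84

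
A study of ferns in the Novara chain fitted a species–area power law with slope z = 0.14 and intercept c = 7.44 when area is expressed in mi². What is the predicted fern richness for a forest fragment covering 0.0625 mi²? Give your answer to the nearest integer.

5

S = 7.44 × 0.0625^0.14 = 7.44 × 0.6783 ≈ 5.047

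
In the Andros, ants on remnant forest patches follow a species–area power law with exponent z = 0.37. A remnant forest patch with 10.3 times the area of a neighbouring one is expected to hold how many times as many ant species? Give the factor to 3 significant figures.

2.37

S₂/S₁ = (A₂/A₁)^z = 10.3^0.37
ln(S₂/S₁) = 0.37 × ln 10.3 = 0.37 × 2.3321 = 0.8629
S₂/S₁ = e^0.8629 ≈ 2.37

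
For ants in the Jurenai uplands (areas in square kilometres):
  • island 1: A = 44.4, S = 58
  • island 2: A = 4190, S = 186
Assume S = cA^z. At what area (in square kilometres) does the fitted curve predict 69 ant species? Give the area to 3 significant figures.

z = ln(186/58) / ln(4190/44.4) = 1.1653 / 4.5472 = 0.2563
c = 58 / 44.4^0.2563 = 58 / 2.643 = 21.94
A = (69/21.94)^(1/0.2563) ⇒ ln A = ln(3.145)/0.2563 = 4.4709
A = e^4.4709 ≈ 87.44 square kilometres

87.4 square kilometres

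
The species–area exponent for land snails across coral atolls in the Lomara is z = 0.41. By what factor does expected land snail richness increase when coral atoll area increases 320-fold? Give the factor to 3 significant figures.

S₂/S₁ = (A₂/A₁)^z = 320^0.41
ln(S₂/S₁) = 0.41 × ln 320 = 0.41 × 5.7683 = 2.3650
S₂/S₁ = e^2.3650 ≈ 10.64

10.6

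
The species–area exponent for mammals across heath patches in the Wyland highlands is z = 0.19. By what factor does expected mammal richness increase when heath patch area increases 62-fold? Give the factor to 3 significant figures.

S₂/S₁ = (A₂/A₁)^z = 62^0.19
ln(S₂/S₁) = 0.19 × ln 62 = 0.19 × 4.1271 = 0.7842
S₂/S₁ = e^0.7842 ≈ 2.191

2.19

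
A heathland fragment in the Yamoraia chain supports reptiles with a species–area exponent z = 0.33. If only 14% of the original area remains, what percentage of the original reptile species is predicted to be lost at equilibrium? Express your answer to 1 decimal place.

S_new/S_old = (A_new/A_old)^z = 0.14^0.33
= exp(0.33 × ln 0.14) = exp(0.33 × -1.9661) = exp(-0.6488) ≈ 0.5227
Fraction lost = 1 − 0.5227 = 0.4773

47.7%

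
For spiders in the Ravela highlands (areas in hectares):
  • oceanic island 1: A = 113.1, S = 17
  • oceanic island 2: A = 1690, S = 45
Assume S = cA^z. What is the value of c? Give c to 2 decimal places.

3.10

z = ln(S₂/S₁) / ln(A₂/A₁) = ln(45/17) / ln(1690/113.1) = 0.9734 / 2.7042 = 0.3600
c = S₁ / A₁^z = 17 / 113.1^0.3600 = 17 / 5.485 = 3.099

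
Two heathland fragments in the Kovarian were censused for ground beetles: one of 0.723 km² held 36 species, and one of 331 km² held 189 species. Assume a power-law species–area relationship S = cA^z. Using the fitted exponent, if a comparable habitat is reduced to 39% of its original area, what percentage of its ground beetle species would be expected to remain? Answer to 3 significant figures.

77.5%

z = ln(189/36) / ln(331/0.723) = 1.6582 / 6.1265 = 0.2707
S_new/S_old = (A_new/A_old)^z = 0.39^0.2707 = exp(0.2707 × -0.9416) = 0.775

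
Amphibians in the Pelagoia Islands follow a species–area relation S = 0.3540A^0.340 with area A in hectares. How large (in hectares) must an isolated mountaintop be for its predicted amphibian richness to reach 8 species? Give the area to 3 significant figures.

8 = 0.354 × A^0.34  ⇒  A^0.34 = 8/0.354 = 22.6
ln A = ln(22.6) / 0.34 = 3.1179 / 0.34 = 9.1703
A = e^9.1703 ≈ 9607 hectares

9610 hectares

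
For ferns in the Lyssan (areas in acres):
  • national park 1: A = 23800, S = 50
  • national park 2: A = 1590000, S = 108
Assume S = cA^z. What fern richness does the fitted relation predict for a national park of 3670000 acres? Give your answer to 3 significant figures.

z = ln(108/50) / ln(1590000/23800) = 0.7701 / 4.2018 = 0.1833
c = 50 / 23800^0.1833 = 50 / 6.341 = 7.886
S₃ = 7.886 × 3670000^0.1833 = 7.886 × 15.97 ≈ 125.9

126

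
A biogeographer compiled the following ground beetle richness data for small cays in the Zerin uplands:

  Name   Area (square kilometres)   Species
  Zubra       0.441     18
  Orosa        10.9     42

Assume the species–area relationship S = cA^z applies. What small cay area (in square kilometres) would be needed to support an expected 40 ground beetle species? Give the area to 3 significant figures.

9.06 square kilometres

z = ln(42/18) / ln(10.9/0.441) = 0.8473 / 3.2075 = 0.2642
c = 18 / 0.441^0.2642 = 18 / 0.8055 = 22.35
A = (40/22.35)^(1/0.2642) ⇒ ln A = ln(1.79)/0.2642 = 2.2041
A = e^2.2041 ≈ 9.062 square kilometres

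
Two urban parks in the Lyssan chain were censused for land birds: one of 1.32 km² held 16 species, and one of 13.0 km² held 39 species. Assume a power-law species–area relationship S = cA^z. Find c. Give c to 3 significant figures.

14.4

z = ln(S₂/S₁) / ln(A₂/A₁) = ln(39/16) / ln(13/1.32) = 0.8910 / 2.2873 = 0.3895
c = S₁ / A₁^z = 16 / 1.32^0.3895 = 16 / 1.114 = 14.36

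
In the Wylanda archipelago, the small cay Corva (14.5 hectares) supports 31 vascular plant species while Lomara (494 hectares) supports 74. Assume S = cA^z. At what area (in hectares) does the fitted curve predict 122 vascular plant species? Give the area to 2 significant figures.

z = ln(74/31) / ln(494/14.5) = 0.8701 / 3.5284 = 0.2466
c = 31 / 14.5^0.2466 = 31 / 1.934 = 16.03
A = (122/16.03)^(1/0.2466) ⇒ ln A = ln(7.61)/0.2466 = 8.2300
A = e^8.2300 ≈ 3752 hectares

3800 hectares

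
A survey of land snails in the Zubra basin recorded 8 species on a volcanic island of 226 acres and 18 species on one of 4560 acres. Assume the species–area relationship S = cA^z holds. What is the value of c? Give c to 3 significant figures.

1.85

z = ln(S₂/S₁) / ln(A₂/A₁) = ln(18/8) / ln(4560/226) = 0.8109 / 3.0045 = 0.2699
c = S₁ / A₁^z = 8 / 226^0.2699 = 8 / 4.319 = 1.852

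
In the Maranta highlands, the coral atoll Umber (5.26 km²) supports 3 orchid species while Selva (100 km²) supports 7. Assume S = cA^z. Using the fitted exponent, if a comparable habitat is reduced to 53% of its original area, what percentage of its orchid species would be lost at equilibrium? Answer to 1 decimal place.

z = ln(7/3) / ln(100/5.26) = 0.8473 / 2.9450 = 0.2877
S_new/S_old = (A_new/A_old)^z = 0.53^0.2877 = exp(0.2877 × -0.6349) = 0.8331
Fraction lost = 1 − 0.8331 = 0.1669

16.7%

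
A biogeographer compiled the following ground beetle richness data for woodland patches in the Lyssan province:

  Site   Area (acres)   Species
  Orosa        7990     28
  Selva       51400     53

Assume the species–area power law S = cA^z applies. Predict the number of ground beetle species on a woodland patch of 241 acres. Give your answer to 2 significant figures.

z = ln(53/28) / ln(51400/7990) = 0.6381 / 1.8614 = 0.3428
c = 28 / 7990^0.3428 = 28 / 21.76 = 1.286
S₃ = 1.286 × 241^0.3428 = 1.286 × 6.554 ≈ 8.432

8.4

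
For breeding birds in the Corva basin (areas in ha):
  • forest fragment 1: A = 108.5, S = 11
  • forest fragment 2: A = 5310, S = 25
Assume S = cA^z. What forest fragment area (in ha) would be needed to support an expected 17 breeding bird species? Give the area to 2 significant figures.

850 ha

z = ln(25/11) / ln(5310/108.5) = 0.8210 / 3.8906 = 0.2110
c = 11 / 108.5^0.2110 = 11 / 2.688 = 4.092
A = (17/4.092)^(1/0.2110) ⇒ ln A = ln(4.155)/0.2110 = 6.7497
A = e^6.7497 ≈ 853.8 ha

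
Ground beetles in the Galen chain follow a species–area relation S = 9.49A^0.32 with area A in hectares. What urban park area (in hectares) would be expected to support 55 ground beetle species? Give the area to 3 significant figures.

242 hectares

55 = 9.49 × A^0.32  ⇒  A^0.32 = 55/9.49 = 5.796
ln A = ln(5.796) / 0.32 = 1.7571 / 0.32 = 5.4909
A = e^5.4909 ≈ 242.5 hectares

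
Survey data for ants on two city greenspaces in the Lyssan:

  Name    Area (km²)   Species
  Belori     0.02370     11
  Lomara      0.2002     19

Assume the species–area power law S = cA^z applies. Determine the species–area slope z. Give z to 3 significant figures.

Taking logs: ln S = ln c + z ln A, so z = (ln S₂ − ln S₁)/(ln A₂ − ln A₁).
z = ln(19/11) / ln(0.2002/0.0237) = ln(1.727) / ln(8.447) = 0.5465 / 2.1338 = 0.2561

0.256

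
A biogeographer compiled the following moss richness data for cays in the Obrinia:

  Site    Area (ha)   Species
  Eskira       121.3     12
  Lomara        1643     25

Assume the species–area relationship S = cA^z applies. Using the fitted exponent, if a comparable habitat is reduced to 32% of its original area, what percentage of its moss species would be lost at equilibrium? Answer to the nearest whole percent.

27%

z = ln(25/12) / ln(1643/121.3) = 0.7340 / 2.6060 = 0.2816
S_new/S_old = (A_new/A_old)^z = 0.32^0.2816 = exp(0.2816 × -1.1394) = 0.7255
Fraction lost = 1 − 0.7255 = 0.2745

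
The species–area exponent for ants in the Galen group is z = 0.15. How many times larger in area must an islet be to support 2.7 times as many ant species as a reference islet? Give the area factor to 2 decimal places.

(A₂/A₁)^0.15 = 2.7, so A₂/A₁ = 2.7^(1/0.15) = 2.7^6.667
ln(A₂/A₁) = ln 2.7 / 0.15 = 0.9933 / 0.15 = 6.6217
A₂/A₁ = e^6.6217 ≈ 751.2

751.20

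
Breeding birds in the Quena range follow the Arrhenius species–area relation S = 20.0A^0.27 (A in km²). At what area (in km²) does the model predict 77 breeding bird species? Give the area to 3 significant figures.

77 = 20 × A^0.27  ⇒  A^0.27 = 77/20 = 3.85
ln A = ln(3.85) / 0.27 = 1.3481 / 0.27 = 4.9929
A = e^4.9929 ≈ 147.4 km²

147 km²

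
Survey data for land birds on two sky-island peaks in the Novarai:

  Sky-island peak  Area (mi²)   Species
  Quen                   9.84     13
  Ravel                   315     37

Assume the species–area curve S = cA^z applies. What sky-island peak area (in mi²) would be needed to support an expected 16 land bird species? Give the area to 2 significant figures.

z = ln(37/13) / ln(315/9.84) = 1.0460 / 3.4661 = 0.3018
c = 13 / 9.84^0.3018 = 13 / 1.994 = 6.521
A = (16/6.521)^(1/0.3018) ⇒ ln A = ln(2.454)/0.3018 = 2.9745
A = e^2.9745 ≈ 19.58 mi²

20 mi²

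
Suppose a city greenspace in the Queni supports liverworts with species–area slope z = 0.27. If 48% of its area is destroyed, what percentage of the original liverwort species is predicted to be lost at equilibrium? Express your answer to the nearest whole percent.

16%

S_new/S_old = (A_new/A_old)^z = 0.52^0.27
= exp(0.27 × ln 0.52) = exp(0.27 × -0.6539) = exp(-0.1766) ≈ 0.8381
Fraction lost = 1 − 0.8381 = 0.1619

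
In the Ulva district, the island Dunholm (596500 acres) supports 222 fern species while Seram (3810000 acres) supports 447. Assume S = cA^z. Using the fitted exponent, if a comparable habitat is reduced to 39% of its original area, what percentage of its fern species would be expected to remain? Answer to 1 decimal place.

z = ln(447/222) / ln(3810000/596500) = 0.6999 / 1.8543 = 0.3774
S_new/S_old = (A_new/A_old)^z = 0.39^0.3774 = exp(0.3774 × -0.9416) = 0.7009

70.1%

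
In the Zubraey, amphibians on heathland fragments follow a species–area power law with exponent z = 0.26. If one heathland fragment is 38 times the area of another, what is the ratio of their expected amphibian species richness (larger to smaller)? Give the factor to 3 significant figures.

2.57

S₂/S₁ = (A₂/A₁)^z = 38^0.26
ln(S₂/S₁) = 0.26 × ln 38 = 0.26 × 3.6376 = 0.9458
S₂/S₁ = e^0.9458 ≈ 2.575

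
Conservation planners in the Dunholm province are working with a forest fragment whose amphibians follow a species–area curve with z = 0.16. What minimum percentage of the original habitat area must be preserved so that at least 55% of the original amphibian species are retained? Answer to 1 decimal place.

Need (A_new/A_old)^0.16 = 0.55, so A_new/A_old = 0.55^(1/0.16) = 0.55^6.25
ln(A_new/A_old) = ln 0.55 / 0.16 = -0.5978 / 0.16 = -3.7365
A_new/A_old = e^-3.7365 ≈ 0.02384

2.4%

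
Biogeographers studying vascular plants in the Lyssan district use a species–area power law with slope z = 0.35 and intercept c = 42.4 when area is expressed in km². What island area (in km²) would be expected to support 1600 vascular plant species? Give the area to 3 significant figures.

1600 = 42.4 × A^0.35  ⇒  A^0.35 = 1600/42.4 = 37.74
ln A = ln(37.74) / 0.35 = 3.6306 / 0.35 = 10.3732
A = e^10.3732 ≈ 31990 km²

32000 km²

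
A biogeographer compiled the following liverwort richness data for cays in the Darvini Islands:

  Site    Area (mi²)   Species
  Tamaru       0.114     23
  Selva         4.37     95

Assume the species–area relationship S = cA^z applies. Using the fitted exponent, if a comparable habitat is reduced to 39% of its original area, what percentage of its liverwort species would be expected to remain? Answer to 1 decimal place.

z = ln(95/23) / ln(4.37/0.114) = 1.4184 / 3.6463 = 0.3890
S_new/S_old = (A_new/A_old)^z = 0.39^0.3890 = exp(0.3890 × -0.9416) = 0.6933

69.3%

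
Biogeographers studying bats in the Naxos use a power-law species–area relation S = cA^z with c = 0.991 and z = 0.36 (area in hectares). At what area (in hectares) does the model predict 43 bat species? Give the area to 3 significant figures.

35300 hectares

43 = 0.991 × A^0.36  ⇒  A^0.36 = 43/0.991 = 43.39
ln A = ln(43.39) / 0.36 = 3.7702 / 0.36 = 10.4729
A = e^10.4729 ≈ 35344 hectares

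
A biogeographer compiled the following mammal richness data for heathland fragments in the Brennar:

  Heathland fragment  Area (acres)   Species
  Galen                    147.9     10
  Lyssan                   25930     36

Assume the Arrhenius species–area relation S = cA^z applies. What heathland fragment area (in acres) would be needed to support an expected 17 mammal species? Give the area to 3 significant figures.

z = ln(36/10) / ln(25930/147.9) = 1.2809 / 5.1666 = 0.2479
c = 10 / 147.9^0.2479 = 10 / 3.451 = 2.897
A = (17/2.897)^(1/0.2479) ⇒ ln A = ln(5.867)/0.2479 = 7.1368
A = e^7.1368 ≈ 1257 acres

1260 acres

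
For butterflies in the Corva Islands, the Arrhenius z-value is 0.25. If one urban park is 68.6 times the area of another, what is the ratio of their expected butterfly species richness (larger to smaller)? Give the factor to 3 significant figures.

S₂/S₁ = (A₂/A₁)^z = 68.6^0.25
ln(S₂/S₁) = 0.25 × ln 68.6 = 0.25 × 4.2283 = 1.0571
S₂/S₁ = e^1.0571 ≈ 2.878

2.88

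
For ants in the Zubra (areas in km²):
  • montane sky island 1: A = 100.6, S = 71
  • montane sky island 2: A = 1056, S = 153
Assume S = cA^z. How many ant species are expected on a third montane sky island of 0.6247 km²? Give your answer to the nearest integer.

14

z = ln(153/71) / ln(1056/100.6) = 0.7678 / 2.3511 = 0.3266
c = 71 / 100.6^0.3266 = 71 / 4.508 = 15.75
S₃ = 15.75 × 0.6247^0.3266 = 15.75 × 0.8576 ≈ 13.51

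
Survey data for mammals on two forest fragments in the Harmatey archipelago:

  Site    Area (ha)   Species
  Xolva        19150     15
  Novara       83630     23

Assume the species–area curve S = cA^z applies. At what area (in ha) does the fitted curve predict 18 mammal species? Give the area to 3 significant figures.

z = ln(23/15) / ln(83630/19150) = 0.4274 / 1.4741 = 0.2900
c = 15 / 19150^0.2900 = 15 / 17.45 = 0.8598
A = (18/0.8598)^(1/0.2900) ⇒ ln A = ln(20.94)/0.2900 = 10.4888
A = e^10.4888 ≈ 35912 ha

35900 ha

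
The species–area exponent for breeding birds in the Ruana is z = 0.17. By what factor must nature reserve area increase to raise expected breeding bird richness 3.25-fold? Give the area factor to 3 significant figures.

1030

(A₂/A₁)^0.17 = 3.25, so A₂/A₁ = 3.25^(1/0.17) = 3.25^5.882
ln(A₂/A₁) = ln 3.25 / 0.17 = 1.1787 / 0.17 = 6.9333
A₂/A₁ = e^6.9333 ≈ 1026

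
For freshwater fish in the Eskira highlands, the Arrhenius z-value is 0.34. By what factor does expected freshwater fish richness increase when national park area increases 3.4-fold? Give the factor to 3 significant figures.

S₂/S₁ = (A₂/A₁)^z = 3.4^0.34
ln(S₂/S₁) = 0.34 × ln 3.4 = 0.34 × 1.2238 = 0.4161
S₂/S₁ = e^0.4161 ≈ 1.516

1.52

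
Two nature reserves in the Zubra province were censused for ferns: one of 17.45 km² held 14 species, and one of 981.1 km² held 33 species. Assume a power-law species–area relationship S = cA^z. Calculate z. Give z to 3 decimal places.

0.213

Taking logs: ln S = ln c + z ln A, so z = (ln S₂ − ln S₁)/(ln A₂ − ln A₁).
z = ln(33/14) / ln(981.1/17.45) = ln(2.357) / ln(56.22) = 0.8575 / 4.0293 = 0.2128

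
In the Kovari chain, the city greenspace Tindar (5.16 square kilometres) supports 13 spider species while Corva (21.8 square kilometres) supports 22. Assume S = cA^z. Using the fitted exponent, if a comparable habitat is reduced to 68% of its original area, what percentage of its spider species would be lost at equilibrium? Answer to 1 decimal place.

z = ln(22/13) / ln(21.8/5.16) = 0.5261 / 1.4410 = 0.3651
S_new/S_old = (A_new/A_old)^z = 0.68^0.3651 = exp(0.3651 × -0.3857) = 0.8687
Fraction lost = 1 − 0.8687 = 0.1313

13.1%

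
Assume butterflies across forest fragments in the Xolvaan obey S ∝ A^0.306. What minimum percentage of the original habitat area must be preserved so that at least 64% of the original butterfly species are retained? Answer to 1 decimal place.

Need (A_new/A_old)^0.306 = 0.64, so A_new/A_old = 0.64^(1/0.306) = 0.64^3.268
ln(A_new/A_old) = ln 0.64 / 0.306 = -0.4463 / 0.306 = -1.4585
A_new/A_old = e^-1.4585 ≈ 0.2326

23.3%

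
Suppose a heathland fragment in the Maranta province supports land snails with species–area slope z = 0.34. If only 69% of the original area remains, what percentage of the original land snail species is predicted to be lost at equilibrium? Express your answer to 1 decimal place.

11.9%

S_new/S_old = (A_new/A_old)^z = 0.69^0.34
= exp(0.34 × ln 0.69) = exp(0.34 × -0.3711) = exp(-0.1262) ≈ 0.8815
Fraction lost = 1 − 0.8815 = 0.1185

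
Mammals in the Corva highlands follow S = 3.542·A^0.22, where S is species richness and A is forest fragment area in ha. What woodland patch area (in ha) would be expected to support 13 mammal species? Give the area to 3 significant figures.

369 ha

13 = 3.542 × A^0.22  ⇒  A^0.22 = 13/3.542 = 3.67
ln A = ln(3.67) / 0.22 = 1.3003 / 0.22 = 5.9103
A = e^5.9103 ≈ 368.8 ha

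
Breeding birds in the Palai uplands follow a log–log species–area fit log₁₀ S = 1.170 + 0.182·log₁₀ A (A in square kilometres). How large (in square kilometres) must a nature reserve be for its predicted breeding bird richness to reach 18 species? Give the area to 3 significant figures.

2.94 square kilometres

18 = 14.79 × A^0.182  ⇒  A^0.182 = 18/14.79 = 1.217
ln A = ln(1.217) / 0.182 = 0.1963 / 0.182 = 1.0788
A = e^1.0788 ≈ 2.941 square kilometres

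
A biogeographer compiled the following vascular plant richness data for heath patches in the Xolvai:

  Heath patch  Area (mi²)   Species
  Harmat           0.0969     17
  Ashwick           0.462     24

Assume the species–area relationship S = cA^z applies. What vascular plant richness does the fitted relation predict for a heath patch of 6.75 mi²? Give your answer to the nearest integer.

43

z = ln(24/17) / ln(0.462/0.0969) = 0.3448 / 1.5619 = 0.2208
c = 17 / 0.0969^0.2208 = 17 / 0.5973 = 28.46
S₃ = 28.46 × 6.75^0.2208 = 28.46 × 1.524 ≈ 43.39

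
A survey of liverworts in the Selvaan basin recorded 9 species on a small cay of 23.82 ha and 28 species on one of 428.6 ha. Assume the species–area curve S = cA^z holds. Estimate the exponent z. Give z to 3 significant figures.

Taking logs: ln S = ln c + z ln A, so z = (ln S₂ − ln S₁)/(ln A₂ − ln A₁).
z = ln(28/9) / ln(428.6/23.82) = ln(3.111) / ln(17.99) = 1.1350 / 2.8900 = 0.3927

0.393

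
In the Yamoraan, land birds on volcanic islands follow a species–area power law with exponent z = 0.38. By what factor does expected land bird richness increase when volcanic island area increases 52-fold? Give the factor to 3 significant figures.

S₂/S₁ = (A₂/A₁)^z = 52^0.38
ln(S₂/S₁) = 0.38 × ln 52 = 0.38 × 3.9512 = 1.5015
S₂/S₁ = e^1.5015 ≈ 4.488

4.49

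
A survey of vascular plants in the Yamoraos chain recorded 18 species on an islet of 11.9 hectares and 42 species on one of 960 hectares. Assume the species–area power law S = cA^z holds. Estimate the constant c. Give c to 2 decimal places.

11.16

z = ln(S₂/S₁) / ln(A₂/A₁) = ln(42/18) / ln(960/11.9) = 0.8473 / 4.3904 = 0.1930
c = S₁ / A₁^z = 18 / 11.9^0.1930 = 18 / 1.613 = 11.16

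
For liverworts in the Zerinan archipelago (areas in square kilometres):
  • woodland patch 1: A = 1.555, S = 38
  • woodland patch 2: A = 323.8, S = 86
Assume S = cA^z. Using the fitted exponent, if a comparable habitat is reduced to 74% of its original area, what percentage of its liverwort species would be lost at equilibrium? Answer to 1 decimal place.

z = ln(86/38) / ln(323.8/1.555) = 0.8168 / 5.3387 = 0.1530
S_new/S_old = (A_new/A_old)^z = 0.74^0.1530 = exp(0.1530 × -0.3011) = 0.955
Fraction lost = 1 − 0.955 = 0.04502

4.5%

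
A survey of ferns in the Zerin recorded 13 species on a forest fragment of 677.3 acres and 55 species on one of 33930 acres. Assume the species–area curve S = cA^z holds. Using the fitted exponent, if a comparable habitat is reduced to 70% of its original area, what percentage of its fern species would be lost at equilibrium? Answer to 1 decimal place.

12.3%

z = ln(55/13) / ln(33930/677.3) = 1.4424 / 3.9139 = 0.3685
S_new/S_old = (A_new/A_old)^z = 0.7^0.3685 = exp(0.3685 × -0.3567) = 0.8768
Fraction lost = 1 − 0.8768 = 0.1232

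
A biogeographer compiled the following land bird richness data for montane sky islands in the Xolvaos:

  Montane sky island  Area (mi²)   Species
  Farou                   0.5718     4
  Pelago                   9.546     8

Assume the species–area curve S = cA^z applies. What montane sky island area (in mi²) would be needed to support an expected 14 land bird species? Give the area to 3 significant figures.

92.7 mi²

z = ln(8/4) / ln(9.546/0.5718) = 0.6931 / 2.8151 = 0.2462
c = 4 / 0.5718^0.2462 = 4 / 0.8714 = 4.59
A = (14/4.59)^(1/0.2462) ⇒ ln A = ln(3.05)/0.2462 = 4.5289
A = e^4.5289 ≈ 92.66 mi²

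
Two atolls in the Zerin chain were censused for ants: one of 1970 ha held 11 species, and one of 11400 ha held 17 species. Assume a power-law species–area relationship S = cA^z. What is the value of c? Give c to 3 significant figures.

z = ln(S₂/S₁) / ln(A₂/A₁) = ln(17/11) / ln(11400/1970) = 0.4353 / 1.7556 = 0.2480
c = S₁ / A₁^z = 11 / 1970^0.2480 = 11 / 6.56 = 1.677

1.68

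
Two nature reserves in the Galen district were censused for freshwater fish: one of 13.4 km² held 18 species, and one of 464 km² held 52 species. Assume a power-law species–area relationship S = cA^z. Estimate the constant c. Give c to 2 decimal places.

8.28

z = ln(S₂/S₁) / ln(A₂/A₁) = ln(52/18) / ln(464/13.4) = 1.0609 / 3.5446 = 0.2993
c = S₁ / A₁^z = 18 / 13.4^0.2993 = 18 / 2.174 = 8.278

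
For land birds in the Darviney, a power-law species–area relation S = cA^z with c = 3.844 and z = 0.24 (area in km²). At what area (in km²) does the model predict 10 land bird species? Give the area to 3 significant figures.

10 = 3.844 × A^0.24  ⇒  A^0.24 = 10/3.844 = 2.601
ln A = ln(2.601) / 0.24 = 0.9561 / 0.24 = 3.9836
A = e^3.9836 ≈ 53.71 km²

53.7 km²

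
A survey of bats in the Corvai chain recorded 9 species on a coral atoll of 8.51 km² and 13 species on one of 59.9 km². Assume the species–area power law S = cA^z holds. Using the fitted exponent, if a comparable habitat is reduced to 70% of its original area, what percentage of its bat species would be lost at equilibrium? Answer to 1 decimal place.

z = ln(13/9) / ln(59.9/8.51) = 0.3677 / 1.9514 = 0.1884
S_new/S_old = (A_new/A_old)^z = 0.7^0.1884 = exp(0.1884 × -0.3567) = 0.935
Fraction lost = 1 − 0.935 = 0.065

6.5%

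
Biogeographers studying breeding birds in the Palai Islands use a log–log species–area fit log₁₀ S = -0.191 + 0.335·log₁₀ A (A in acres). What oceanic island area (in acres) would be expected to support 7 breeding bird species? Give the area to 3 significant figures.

7 = 0.6442 × A^0.335  ⇒  A^0.335 = 7/0.6442 = 10.87
ln A = ln(10.87) / 0.335 = 2.3857 / 0.335 = 7.1215
A = e^7.1215 ≈ 1238 acres

1240 acres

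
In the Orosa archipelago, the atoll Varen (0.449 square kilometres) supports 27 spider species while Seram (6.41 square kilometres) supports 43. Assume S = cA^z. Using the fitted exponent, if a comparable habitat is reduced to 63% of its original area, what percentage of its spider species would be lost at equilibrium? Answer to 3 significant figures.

z = ln(43/27) / ln(6.41/0.449) = 0.4654 / 2.6586 = 0.1750
S_new/S_old = (A_new/A_old)^z = 0.63^0.1750 = exp(0.1750 × -0.4620) = 0.9223
Fraction lost = 1 − 0.9223 = 0.07769

7.77%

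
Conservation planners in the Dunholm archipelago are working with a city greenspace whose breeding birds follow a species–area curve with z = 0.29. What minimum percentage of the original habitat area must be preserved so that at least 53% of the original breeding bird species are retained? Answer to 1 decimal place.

Need (A_new/A_old)^0.29 = 0.53, so A_new/A_old = 0.53^(1/0.29) = 0.53^3.448
ln(A_new/A_old) = ln 0.53 / 0.29 = -0.6349 / 0.29 = -2.1892
A_new/A_old = e^-2.1892 ≈ 0.112

11.2%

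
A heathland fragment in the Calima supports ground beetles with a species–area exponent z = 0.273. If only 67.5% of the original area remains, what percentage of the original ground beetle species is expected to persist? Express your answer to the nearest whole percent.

90%

S_new/S_old = (A_new/A_old)^z = 0.675^0.273
= exp(0.273 × ln 0.675) = exp(0.273 × -0.3930) = exp(-0.1073) ≈ 0.8983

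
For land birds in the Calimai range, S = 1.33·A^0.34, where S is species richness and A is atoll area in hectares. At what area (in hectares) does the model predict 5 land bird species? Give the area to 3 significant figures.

5 = 1.33 × A^0.34  ⇒  A^0.34 = 5/1.33 = 3.759
ln A = ln(3.759) / 0.34 = 1.3243 / 0.34 = 3.8949
A = e^3.8949 ≈ 49.15 hectares

49.2 hectares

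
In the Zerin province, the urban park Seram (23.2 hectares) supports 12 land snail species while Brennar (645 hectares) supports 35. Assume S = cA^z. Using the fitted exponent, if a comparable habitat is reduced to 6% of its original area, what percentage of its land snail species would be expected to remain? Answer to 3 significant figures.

40.4%

z = ln(35/12) / ln(645/23.2) = 1.0704 / 3.3251 = 0.3219
S_new/S_old = (A_new/A_old)^z = 0.06^0.3219 = exp(0.3219 × -2.8134) = 0.4043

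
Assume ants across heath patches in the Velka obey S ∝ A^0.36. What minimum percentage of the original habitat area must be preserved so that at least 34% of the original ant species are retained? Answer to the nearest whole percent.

Need (A_new/A_old)^0.36 = 0.34, so A_new/A_old = 0.34^(1/0.36) = 0.34^2.778
ln(A_new/A_old) = ln 0.34 / 0.36 = -1.0788 / 0.36 = -2.9967
A_new/A_old = e^-2.9967 ≈ 0.04995

5%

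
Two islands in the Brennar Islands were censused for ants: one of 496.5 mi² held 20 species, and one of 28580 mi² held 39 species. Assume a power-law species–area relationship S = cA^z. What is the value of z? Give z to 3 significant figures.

Taking logs: ln S = ln c + z ln A, so z = (ln S₂ − ln S₁)/(ln A₂ − ln A₁).
z = ln(39/20) / ln(28580/496.5) = ln(1.95) / ln(57.56) = 0.6678 / 4.0529 = 0.1648

0.165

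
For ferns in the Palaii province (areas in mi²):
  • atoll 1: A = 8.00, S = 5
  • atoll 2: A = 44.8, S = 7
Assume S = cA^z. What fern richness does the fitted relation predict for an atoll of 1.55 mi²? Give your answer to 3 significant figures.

z = ln(7/5) / ln(44.8/8) = 0.3365 / 1.7228 = 0.1953
c = 5 / 8^0.1953 = 5 / 1.501 = 3.331
S₃ = 3.331 × 1.55^0.1953 = 3.331 × 1.089 ≈ 3.629

3.63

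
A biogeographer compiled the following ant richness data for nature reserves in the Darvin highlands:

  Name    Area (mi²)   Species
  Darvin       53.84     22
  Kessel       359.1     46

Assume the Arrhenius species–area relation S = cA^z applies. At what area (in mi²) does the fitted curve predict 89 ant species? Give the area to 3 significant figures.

1960 mi²

z = ln(46/22) / ln(359.1/53.84) = 0.7376 / 1.8976 = 0.3887
c = 22 / 53.84^0.3887 = 22 / 4.709 = 4.672
A = (89/4.672)^(1/0.3887) ⇒ ln A = ln(19.05)/0.3887 = 7.5815
A = e^7.5815 ≈ 1962 mi²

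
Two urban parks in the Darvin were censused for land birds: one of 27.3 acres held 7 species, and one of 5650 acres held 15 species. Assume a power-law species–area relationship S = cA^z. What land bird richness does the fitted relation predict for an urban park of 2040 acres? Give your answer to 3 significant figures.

z = ln(15/7) / ln(5650/27.3) = 0.7621 / 5.3325 = 0.1429
c = 7 / 27.3^0.1429 = 7 / 1.604 = 4.364
S₃ = 4.364 × 2040^0.1429 = 4.364 × 2.972 ≈ 12.97

13.0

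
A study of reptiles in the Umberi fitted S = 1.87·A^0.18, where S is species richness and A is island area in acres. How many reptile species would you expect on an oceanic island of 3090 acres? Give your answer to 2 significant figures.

S = 1.87 × 3090^0.18
ln S = ln 1.87 + 0.18 × ln 3090 = 0.6259 + 0.18 × 8.0359 = 2.0724
S = e^2.0724 ≈ 7.944

7.9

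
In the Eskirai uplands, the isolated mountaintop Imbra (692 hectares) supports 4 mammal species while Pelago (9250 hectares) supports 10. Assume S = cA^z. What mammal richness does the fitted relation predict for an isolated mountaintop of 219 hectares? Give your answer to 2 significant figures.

z = ln(10/4) / ln(9250/692) = 0.9163 / 2.5928 = 0.3534
c = 4 / 692^0.3534 = 4 / 10.09 = 0.3966
S₃ = 0.3966 × 219^0.3534 = 0.3966 × 6.716 ≈ 2.664

2.7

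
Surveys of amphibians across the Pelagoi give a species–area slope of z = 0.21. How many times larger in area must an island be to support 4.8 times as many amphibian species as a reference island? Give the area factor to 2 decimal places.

(A₂/A₁)^0.21 = 4.8, so A₂/A₁ = 4.8^(1/0.21) = 4.8^4.762
ln(A₂/A₁) = ln 4.8 / 0.21 = 1.5686 / 0.21 = 7.4696
A₂/A₁ = e^7.4696 ≈ 1754

1753.90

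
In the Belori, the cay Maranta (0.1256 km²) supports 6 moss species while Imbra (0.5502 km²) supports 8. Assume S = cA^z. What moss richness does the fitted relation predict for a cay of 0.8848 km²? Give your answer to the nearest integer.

z = ln(8/6) / ln(0.5502/0.1256) = 0.2877 / 1.4772 = 0.1948
c = 6 / 0.1256^0.1948 = 6 / 0.6676 = 8.987
S₃ = 8.987 × 0.8848^0.1948 = 8.987 × 0.9764 ≈ 8.776

9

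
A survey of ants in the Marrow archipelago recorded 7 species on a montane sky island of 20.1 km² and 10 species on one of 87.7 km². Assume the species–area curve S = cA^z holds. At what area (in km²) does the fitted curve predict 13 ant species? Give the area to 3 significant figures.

z = ln(10/7) / ln(87.7/20.1) = 0.3567 / 1.4732 = 0.2421
c = 7 / 20.1^0.2421 = 7 / 2.068 = 3.385
A = (13/3.385)^(1/0.2421) ⇒ ln A = ln(3.84)/0.2421 = 5.5576
A = e^5.5576 ≈ 259.2 km²

259 km²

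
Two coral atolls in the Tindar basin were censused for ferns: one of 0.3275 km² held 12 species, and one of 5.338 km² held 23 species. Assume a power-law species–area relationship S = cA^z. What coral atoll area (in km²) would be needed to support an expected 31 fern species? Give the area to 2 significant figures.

z = ln(23/12) / ln(5.338/0.3275) = 0.6506 / 2.7911 = 0.2331
c = 12 / 0.3275^0.2331 = 12 / 0.7709 = 15.57
A = (31/15.57)^(1/0.2331) ⇒ ln A = ln(1.991)/0.2331 = 2.9554
A = e^2.9554 ≈ 19.21 km²

19 km²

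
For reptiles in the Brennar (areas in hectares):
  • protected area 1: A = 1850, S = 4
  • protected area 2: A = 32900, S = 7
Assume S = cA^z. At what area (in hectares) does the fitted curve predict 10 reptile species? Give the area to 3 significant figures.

z = ln(7/4) / ln(32900/1850) = 0.5596 / 2.8783 = 0.1944
c = 4 / 1850^0.1944 = 4 / 4.317 = 0.9265
A = (10/0.9265)^(1/0.1944) ⇒ ln A = ln(10.79)/0.1944 = 12.2357
A = e^12.2357 ≈ 206019 hectares

206000 hectares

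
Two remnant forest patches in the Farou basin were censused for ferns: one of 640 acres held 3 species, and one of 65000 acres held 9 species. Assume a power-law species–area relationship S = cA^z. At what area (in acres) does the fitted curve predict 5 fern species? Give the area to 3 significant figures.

5490 acres

z = ln(9/3) / ln(65000/640) = 1.0986 / 4.6207 = 0.2378
c = 3 / 640^0.2378 = 3 / 4.647 = 0.6455
A = (5/0.6455)^(1/0.2378) ⇒ ln A = ln(7.745)/0.2378 = 8.6100
A = e^8.6100 ≈ 5486 acres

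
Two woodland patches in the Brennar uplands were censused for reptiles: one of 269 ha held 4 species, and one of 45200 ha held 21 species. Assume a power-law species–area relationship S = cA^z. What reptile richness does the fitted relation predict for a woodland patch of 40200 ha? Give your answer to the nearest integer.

z = ln(21/4) / ln(45200/269) = 1.6582 / 5.1241 = 0.3236
c = 4 / 269^0.3236 = 4 / 6.114 = 0.6543
S₃ = 0.6543 × 40200^0.3236 = 0.6543 × 30.9 ≈ 20.22

20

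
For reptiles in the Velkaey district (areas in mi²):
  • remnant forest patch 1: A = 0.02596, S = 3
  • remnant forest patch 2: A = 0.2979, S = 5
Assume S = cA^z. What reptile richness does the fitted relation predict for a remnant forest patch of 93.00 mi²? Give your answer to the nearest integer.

17

z = ln(5/3) / ln(0.2979/0.02596) = 0.5108 / 2.4402 = 0.2093
c = 3 / 0.02596^0.2093 = 3 / 0.4656 = 6.443
S₃ = 6.443 × 93^0.2093 = 6.443 × 2.583 ≈ 16.64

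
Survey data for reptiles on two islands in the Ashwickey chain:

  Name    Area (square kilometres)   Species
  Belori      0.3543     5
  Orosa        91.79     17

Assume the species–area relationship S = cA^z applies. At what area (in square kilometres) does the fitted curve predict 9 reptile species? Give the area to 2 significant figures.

5.1 square kilometres

z = ln(17/5) / ln(91.79/0.3543) = 1.2238 / 5.5571 = 0.2202
c = 5 / 0.3543^0.2202 = 5 / 0.7957 = 6.284
A = (9/6.284)^(1/0.2202) ⇒ ln A = ln(1.432)/0.2202 = 1.6315
A = e^1.6315 ≈ 5.112 square kilometres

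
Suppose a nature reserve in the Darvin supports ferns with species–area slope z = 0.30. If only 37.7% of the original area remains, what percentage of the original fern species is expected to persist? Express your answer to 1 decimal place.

74.6%

S_new/S_old = (A_new/A_old)^z = 0.377^0.3
= exp(0.3 × ln 0.377) = exp(0.3 × -0.9755) = exp(-0.2927) ≈ 0.7463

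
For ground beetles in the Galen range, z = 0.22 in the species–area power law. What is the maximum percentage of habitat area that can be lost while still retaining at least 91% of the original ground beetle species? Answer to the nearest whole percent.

Need (A_new/A_old)^0.22 = 0.91, so A_new/A_old = 0.91^(1/0.22) = 0.91^4.545
ln(A_new/A_old) = ln 0.91 / 0.22 = -0.0943 / 0.22 = -0.4287
A_new/A_old = e^-0.4287 ≈ 0.6514
Fraction that can be lost = 1 − 0.6514 = 0.3486

35%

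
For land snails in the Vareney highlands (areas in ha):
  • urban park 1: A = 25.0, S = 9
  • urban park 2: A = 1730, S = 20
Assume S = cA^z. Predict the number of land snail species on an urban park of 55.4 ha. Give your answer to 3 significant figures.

z = ln(20/9) / ln(1730/25) = 0.7985 / 4.2370 = 0.1885
c = 9 / 25^0.1885 = 9 / 1.834 = 4.907
S₃ = 4.907 × 55.4^0.1885 = 4.907 × 2.131 ≈ 10.46

10.5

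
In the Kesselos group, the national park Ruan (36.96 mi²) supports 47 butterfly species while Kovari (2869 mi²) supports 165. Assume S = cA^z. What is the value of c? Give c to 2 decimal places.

16.58

z = ln(S₂/S₁) / ln(A₂/A₁) = ln(165/47) / ln(2869/36.96) = 1.2558 / 4.3519 = 0.2886
c = S₁ / A₁^z = 47 / 36.96^0.2886 = 47 / 2.834 = 16.58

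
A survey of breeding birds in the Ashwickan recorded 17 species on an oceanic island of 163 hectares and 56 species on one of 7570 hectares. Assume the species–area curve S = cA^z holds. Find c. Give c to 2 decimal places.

3.49

z = ln(S₂/S₁) / ln(A₂/A₁) = ln(56/17) / ln(7570/163) = 1.1921 / 3.8382 = 0.3106
c = S₁ / A₁^z = 17 / 163^0.3106 = 17 / 4.865 = 3.494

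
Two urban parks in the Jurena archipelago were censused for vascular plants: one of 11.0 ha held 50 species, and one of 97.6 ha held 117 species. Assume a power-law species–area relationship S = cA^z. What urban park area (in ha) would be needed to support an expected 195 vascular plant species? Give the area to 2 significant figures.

360 ha

z = ln(117/50) / ln(97.6/11) = 0.8502 / 2.1830 = 0.3894
c = 50 / 11^0.3894 = 50 / 2.544 = 19.65
A = (195/19.65)^(1/0.3894) ⇒ ln A = ln(9.923)/0.3894 = 5.8926
A = e^5.8926 ≈ 362.3 ha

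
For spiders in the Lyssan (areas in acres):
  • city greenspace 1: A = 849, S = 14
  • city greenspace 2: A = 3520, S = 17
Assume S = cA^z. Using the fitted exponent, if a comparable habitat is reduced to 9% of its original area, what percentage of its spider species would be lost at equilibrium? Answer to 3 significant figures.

z = ln(17/14) / ln(3520/849) = 0.1942 / 1.4222 = 0.1365
S_new/S_old = (A_new/A_old)^z = 0.09^0.1365 = exp(0.1365 × -2.4079) = 0.7198
Fraction lost = 1 − 0.7198 = 0.2802

28.0%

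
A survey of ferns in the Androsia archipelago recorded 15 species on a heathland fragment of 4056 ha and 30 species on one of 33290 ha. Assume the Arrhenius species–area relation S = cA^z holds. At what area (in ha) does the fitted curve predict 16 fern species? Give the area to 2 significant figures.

4900 ha

z = ln(30/15) / ln(33290/4056) = 0.6931 / 2.1051 = 0.3293
c = 15 / 4056^0.3293 = 15 / 15.42 = 0.9728
A = (16/0.9728)^(1/0.3293) ⇒ ln A = ln(16.45)/0.3293 = 8.5040
A = e^8.5040 ≈ 4934 ha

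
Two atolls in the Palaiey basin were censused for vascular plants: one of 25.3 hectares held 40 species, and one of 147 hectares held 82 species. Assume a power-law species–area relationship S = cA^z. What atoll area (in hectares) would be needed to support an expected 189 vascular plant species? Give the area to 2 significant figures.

1100 hectares

z = ln(82/40) / ln(147/25.3) = 0.7178 / 1.7596 = 0.4079
c = 40 / 25.3^0.4079 = 40 / 3.736 = 10.71
A = (189/10.71)^(1/0.4079) ⇒ ln A = ln(17.65)/0.4079 = 7.0373
A = e^7.0373 ≈ 1138 hectares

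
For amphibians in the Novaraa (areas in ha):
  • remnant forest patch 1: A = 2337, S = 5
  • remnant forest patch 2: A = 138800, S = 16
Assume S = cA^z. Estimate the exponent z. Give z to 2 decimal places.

0.28

Taking logs: ln S = ln c + z ln A, so z = (ln S₂ − ln S₁)/(ln A₂ − ln A₁).
z = ln(16/5) / ln(138800/2337) = ln(3.2) / ln(59.39) = 1.1632 / 4.0842 = 0.2848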